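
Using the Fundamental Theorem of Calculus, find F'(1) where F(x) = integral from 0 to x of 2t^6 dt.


By the Fundamental Theorem of Calculus (Part 1):
If F(x) = integral from 0 to x of f(t) dt, then F'(x) = f(x)
Here f(t) = 2t^6
So F'(x) = 2x^6
Evaluate at x = 1:
F'(1) = 2 * 1^6
= 2 * 1
= 2

2


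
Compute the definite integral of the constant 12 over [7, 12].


The integral of a constant k over [a, b] equals k * (b - a).
integral from 7 to 12 of 12 dx
= 12 * (12 - 7)
= 12 * 5
= 60

60


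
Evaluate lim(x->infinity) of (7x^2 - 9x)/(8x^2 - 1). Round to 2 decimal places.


For limits at infinity with equal-degree polynomials,
we compare leading coefficients.
Numerator leading term: 7x^2
Denominator leading term: 8x^2
Divide both by x^2:
lim = (7 - 9/x) / (8 - 1/x^2)
As x -> infinity, the 1/x and 1/x^2 terms vanish:
= 7/8 ≈ 0.88

0.88


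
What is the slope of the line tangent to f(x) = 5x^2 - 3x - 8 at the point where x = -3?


The slope of the tangent line equals f'(x) at the point.
f(x) = 5x^2 - 3x - 8
f'(x) = 10x - 3
At x = -3:
f'(-3) = 10 * (-3) - 3
= -30 - 3
= -33

-33


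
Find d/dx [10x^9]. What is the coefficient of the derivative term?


We apply the power rule: d/dx [ax^n] = a*n * x^(n-1)
d/dx [10x^9]
= 10 * 9 * x^(9-1)
= 90x^8
The coefficient is 90

90


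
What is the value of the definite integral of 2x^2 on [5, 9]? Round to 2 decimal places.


Find the antiderivative of 2x^2:
F(x) = 2/3 * x^3
Apply the Fundamental Theorem of Calculus:
F(9) - F(5)
= 2/3 * 9^3 - 2/3 * 5^3
= 2/3 * (729 - 125)
= 2/3 * 604
= 1208/3 ≈ 402.67

402.67


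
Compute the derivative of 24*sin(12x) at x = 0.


Apply the chain rule to differentiate 24*sin(12x):
d/dx [24*sin(12x)]
= 24 * cos(12x) * d/dx(12x)
= 24 * 12 * cos(12x)
= 288 * cos(12x)
Evaluate at x = 0:
= 288 * cos(0)
= 288 * 1
= 288

288


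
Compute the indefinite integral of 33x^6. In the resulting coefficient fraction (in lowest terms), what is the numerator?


Apply the power rule for integration:
integral of ax^n dx = a/(n+1) * x^(n+1) + C
integral of 33x^6 dx
= 33/7 * x^7 + C
The coefficient in lowest terms is 33/7, and its numerator is 33

33


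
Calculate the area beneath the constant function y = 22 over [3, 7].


The area under a constant function y = 22 is a rectangle.
Width = 7 - 3 = 4
Height = 22
Area = width * height
= 4 * 22
= 88

88


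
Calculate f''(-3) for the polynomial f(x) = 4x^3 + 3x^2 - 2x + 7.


First derivative:
f'(x) = 12x^2 + 6x - 2
Second derivative:
f''(x) = 24x + 6
Substitute x = -3:
f''(-3) = 24 * (-3) + 6
= -72 + 6
= -66

-66


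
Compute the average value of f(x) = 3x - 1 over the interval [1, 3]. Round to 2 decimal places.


Average value = 1/(b-a) * integral from a to b of f(x) dx
First compute the integral of 3x - 1:
F(x) = (3/2)x^2 - x
F(3) = 3/2 * 9 - 1 * 3 = 21/2
F(1) = 3/2 * 1 - 1 * 1 = 1/2
Integral = 21/2 - 1/2 = 10
Average = 10 / (3 - 1) = 10 / 2
= 5 = 5.00

5.00


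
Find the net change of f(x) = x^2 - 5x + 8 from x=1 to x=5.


Net change = f(b) - f(a)
f(x) = x^2 - 5x + 8
Compute f(5):
f(5) = 1 * 5^2 - 5 * 5 + 8
= 25 - 25 + 8
= 8
Compute f(1):
f(1) = 1 * 1^2 - 5 * 1 + 8
= 1 - 5 + 8
= 4
Net change = 8 - 4 = 4

4


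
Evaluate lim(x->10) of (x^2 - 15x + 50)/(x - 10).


Direct substitution gives 0/0, so we factor the numerator.
Factor: (x^2 - 15x + 50) = (x - 10)(x - 5)
Cancel the common factor (x - 10):
(x^2 - 15x + 50)/(x - 10) = (x - 5)
Now substitute x = 10:
= (10) - (5) = 5

5


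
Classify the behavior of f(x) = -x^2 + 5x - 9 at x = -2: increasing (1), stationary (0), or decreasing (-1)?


Compute f'(x) to determine behavior:
f'(x) = -2x + 5
f'(-2) = -2 * (-2) + 5
= 4 + 5
= 9
Since f'(-2) > 0, the function is increasing (1)

1


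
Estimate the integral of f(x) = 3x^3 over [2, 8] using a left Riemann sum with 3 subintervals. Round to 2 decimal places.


Left Riemann sum uses left endpoints of each subinterval.
Interval: [2, 8], n = 3
dx = (8 - 2) / 3 = 2
Left endpoints: [2, 4, 6]
f values: [24, 192, 648]
Sum = dx * (sum of f values)
= 2 * 864
= 1728 = 1728.00

1728.00


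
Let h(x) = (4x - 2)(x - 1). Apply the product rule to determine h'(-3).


Let u(x) = 4x - 2 and v(x) = x - 1
u'(x) = 4
v'(x) = 1
Product rule: h'(x) = u'(x)*v(x) + u(x)*v'(x)
= 4 * (x - 1) + (4x - 2) * 1
At x = -3:
u(-3) = 4 * (-3) - 2 = -14
v(-3) = 1 * (-3) - 1 = -4
h'(-3) = 4 * (-4) + (-14) * 1
= -16 - 14
= -30

-30


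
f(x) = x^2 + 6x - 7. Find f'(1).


Differentiate term by term using power and sum rules:
f(x) = x^2 + 6x - 7
f'(x) = 2x + 6
Substitute x = 1:
f'(1) = 2 * 1 + 6
= 2 + 6
= 8

8


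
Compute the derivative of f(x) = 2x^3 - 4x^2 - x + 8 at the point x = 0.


Differentiate f(x) = 2x^3 - 4x^2 - x + 8 term by term:
f'(x) = 6x^2 - 8x - 1
Substitute x = 0:
f'(0) = 6 * 0^2 - 8 * 0 - 1
= 0 + 0 - 1
= -1

-1


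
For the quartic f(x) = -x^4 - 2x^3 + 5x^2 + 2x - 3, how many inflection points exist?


Inflection points occur where f''(x) = 0 and concavity changes.
f(x) = -x^4 - 2x^3 + 5x^2 + 2x - 3
f'(x) = -4x^3 - 6x^2 + 10x + 2
f''(x) = -12x^2 - 12x + 10
This is a quadratic in x. Use the discriminant to count real roots.
Discriminant = (-12)^2 - 4 * (-12) * 10
= 144 - (-480)
= 624
Since discriminant > 0, f''(x) = 0 has 2 distinct real solutions.
A quadratic with two distinct real roots changes sign at each root, so concavity changes at both.
Number of inflection points: 2

2


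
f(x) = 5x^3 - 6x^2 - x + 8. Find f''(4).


First derivative:
f'(x) = 15x^2 - 12x - 1
Second derivative:
f''(x) = 30x - 12
Substitute x = 4:
f''(4) = 30 * 4 - 12
= 120 - 12
= 108

108


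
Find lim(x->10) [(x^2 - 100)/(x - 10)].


Direct substitution gives 0/0, so we factor the numerator.
Factor: (x^2 - 100) = (x - 10)(x + 10)
Cancel the common factor (x - 10):
(x^2 - 100)/(x - 10) = (x + 10)
Now substitute x = 10:
= (10 + 10) = 20

20


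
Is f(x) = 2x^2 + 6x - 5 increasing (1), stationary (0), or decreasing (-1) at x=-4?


Compute f'(x) to determine behavior:
f'(x) = 4x + 6
f'(-4) = 4 * (-4) + 6
= -16 + 6
= -10
Since f'(-4) < 0, the function is decreasing (-1)

-1


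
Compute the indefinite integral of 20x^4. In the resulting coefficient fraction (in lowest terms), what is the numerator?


Apply the power rule for integration:
integral of ax^n dx = a/(n+1) * x^(n+1) + C
integral of 20x^4 dx
= 20/5 * x^5 + C
= 4 * x^5 + C
The coefficient in lowest terms is 4 = 4/1, so its numerator is 4

4


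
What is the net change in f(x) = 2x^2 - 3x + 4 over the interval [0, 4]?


Net change = f(b) - f(a)
f(x) = 2x^2 - 3x + 4
Compute f(4):
f(4) = 2 * 4^2 - 3 * 4 + 4
= 32 - 12 + 4
= 24
Compute f(0):
f(0) = 2 * 0^2 - 3 * 0 + 4
= 0 + 0 + 4
= 4
Net change = 24 - 4 = 20

20


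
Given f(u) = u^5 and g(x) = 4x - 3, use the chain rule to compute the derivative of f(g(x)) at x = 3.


Using the chain rule: (f(g(x)))' = f'(g(x)) * g'(x)
First, find g(3):
g(3) = 4 * 3 - 3 = 9
Next, f'(u) = 5u^4
And g'(x) = 4
So f'(g(3)) * g'(3)
= 5 * 9^4 * 4
= 5 * 6561 * 4
= 131220

131220


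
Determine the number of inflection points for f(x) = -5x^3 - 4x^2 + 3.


Inflection points occur where f''(x) = 0 and concavity changes.
f(x) = -5x^3 - 4x^2 + 3
f'(x) = -15x^2 - 8x
f''(x) = -30x - 8
Set f''(x) = 0:
-30x - 8 = 0
x = 8 / (-30) = -4/15
Since f''(x) is linear (degree 1), it changes sign at this point.
Therefore there is exactly 1 inflection point.

1


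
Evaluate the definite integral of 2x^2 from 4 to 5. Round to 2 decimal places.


Find the antiderivative of 2x^2:
F(x) = 2/3 * x^3
Apply the Fundamental Theorem of Calculus:
F(5) - F(4)
= 2/3 * 5^3 - 2/3 * 4^3
= 2/3 * (125 - 64)
= 2/3 * 61
= 122/3 ≈ 40.67

40.67


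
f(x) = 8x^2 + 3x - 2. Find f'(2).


Differentiate term by term using power and sum rules:
f(x) = 8x^2 + 3x - 2
f'(x) = 16x + 3
Substitute x = 2:
f'(2) = 16 * 2 + 3
= 32 + 3
= 35

35


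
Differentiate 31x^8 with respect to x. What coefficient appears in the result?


We apply the power rule: d/dx [ax^n] = a*n * x^(n-1)
d/dx [31x^8]
= 31 * 8 * x^(8-1)
= 248x^7
The coefficient is 248

248


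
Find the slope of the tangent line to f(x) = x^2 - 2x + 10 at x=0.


The slope of the tangent line equals f'(x) at the point.
f(x) = x^2 - 2x + 10
f'(x) = 2x - 2
At x = 0:
f'(0) = 2 * 0 - 2
= 0 - 2
= -2

-2


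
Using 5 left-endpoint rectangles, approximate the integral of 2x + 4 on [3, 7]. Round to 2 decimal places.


Left Riemann sum uses left endpoints of each subinterval.
Interval: [3, 7], n = 5
dx = (7 - 3) / 5 = 4/5
Left endpoints: [3, 19/5, 23/5, 27/5, 31/5]
f values: [10, 58/5, 66/5, 74/5, 82/5]
Sum = dx * (sum of f values)
= 4/5 * 66
= 264/5 = 52.80

52.80


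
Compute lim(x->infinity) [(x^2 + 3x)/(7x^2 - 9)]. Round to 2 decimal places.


For limits at infinity with equal-degree polynomials,
we compare leading coefficients.
Numerator leading term: x^2
Denominator leading term: 7x^2
Divide both by x^2:
lim = (1 + 3/x) / (7 - 9/x^2)
As x -> infinity, the 1/x and 1/x^2 terms vanish:
= 1/7 ≈ 0.14

0.14


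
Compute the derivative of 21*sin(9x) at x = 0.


Apply the chain rule to differentiate 21*sin(9x):
d/dx [21*sin(9x)]
= 21 * cos(9x) * d/dx(9x)
= 21 * 9 * cos(9x)
= 189 * cos(9x)
Evaluate at x = 0:
= 189 * cos(0)
= 189 * 1
= 189

189


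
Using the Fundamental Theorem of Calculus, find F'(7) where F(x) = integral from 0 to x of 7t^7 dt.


By the Fundamental Theorem of Calculus (Part 1):
If F(x) = integral from 0 to x of f(t) dt, then F'(x) = f(x)
Here f(t) = 7t^7
So F'(x) = 7x^7
Evaluate at x = 7:
F'(7) = 7 * 7^7
= 7 * 823543
= 5764801

5764801


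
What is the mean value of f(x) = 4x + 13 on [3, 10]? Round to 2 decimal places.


Average value = 1/(b-a) * integral from a to b of f(x) dx
First compute the integral of 4x + 13:
F(x) = 2x^2 + 13x
F(10) = 2 * 100 + 13 * 10 = 330
F(3) = 2 * 9 + 13 * 3 = 57
Integral = 330 - 57 = 273
Average = 273 / (10 - 3) = 273 / 7
= 39 = 39.00

39.00


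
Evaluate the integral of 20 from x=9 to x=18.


The integral of a constant k over [a, b] equals k * (b - a).
integral from 9 to 18 of 20 dx
= 20 * (18 - 9)
= 20 * 9
= 180

180


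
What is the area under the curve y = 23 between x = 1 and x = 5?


The area under a constant function y = 23 is a rectangle.
Width = 5 - 1 = 4
Height = 23
Area = width * height
= 4 * 23
= 92

92


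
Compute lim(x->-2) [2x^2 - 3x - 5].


Since polynomials are continuous, we use direct substitution.
lim(x->-2) of 2x^2 - 3x - 5
= 2 * (-2)^2 - 3 * (-2) - 5
= 8 + 6 - 5
= 9

9


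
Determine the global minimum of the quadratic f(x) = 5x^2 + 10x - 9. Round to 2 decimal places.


For a quadratic f(x) = ax^2 + bx + c with a > 0, the minimum is at the vertex.
Vertex x-coordinate: x = -b/(2a)
x = -(10) / (2 * 5)
x = -10/10 = -1
Substitute back to find the minimum value:
f(-1) = 5 * (-1)^2 + 10 * (-1) - 9
= 5 - 10 - 9
= -14 = -14.00

-14.00


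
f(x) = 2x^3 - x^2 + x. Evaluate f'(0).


Differentiate f(x) = 2x^3 - x^2 + x term by term:
f'(x) = 6x^2 - 2x + 1
Substitute x = 0:
f'(0) = 6 * 0^2 - 2 * 0 + 1
= 0 + 0 + 1
= 1

1


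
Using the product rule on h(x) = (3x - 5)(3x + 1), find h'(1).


Let u(x) = 3x - 5 and v(x) = 3x + 1
u'(x) = 3
v'(x) = 3
Product rule: h'(x) = u'(x)*v(x) + u(x)*v'(x)
= 3 * (3x + 1) + (3x - 5) * 3
At x = 1:
u(1) = 3 * 1 - 5 = -2
v(1) = 3 * 1 + 1 = 4
h'(1) = 3 * 4 + (-2) * 3
= 12 - 6
= 6

6


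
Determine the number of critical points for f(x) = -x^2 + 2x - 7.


Find where f'(x) = 0:
f'(x) = -2x + 2
Set f'(x) = 0:
-2x + 2 = 0
x = -2 / (-2) = 1
This is a linear equation in x, so there is exactly one solution.
Number of critical points: 1

1


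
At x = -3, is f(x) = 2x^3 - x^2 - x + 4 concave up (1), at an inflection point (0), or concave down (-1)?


Concavity is determined by the sign of f''(x).
f(x) = 2x^3 - x^2 - x + 4
f'(x) = 6x^2 - 2x - 1
f''(x) = 12x - 2
f''(-3) = 12 * (-3) - 2
= -36 - 2
= -38
Since f''(-3) < 0, the function is concave down (-1)

-1


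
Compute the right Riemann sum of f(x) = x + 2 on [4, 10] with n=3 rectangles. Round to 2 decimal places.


Right Riemann sum uses right endpoints of each subinterval.
Interval: [4, 10], n = 3
dx = (10 - 4) / 3 = 2
Right endpoints: [6, 8, 10]
f values: [8, 10, 12]
Sum = dx * (sum of f values)
= 2 * 30
= 60 = 60.00

60.00


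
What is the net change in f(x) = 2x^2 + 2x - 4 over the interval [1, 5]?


Net change = f(b) - f(a)
f(x) = 2x^2 + 2x - 4
Compute f(5):
f(5) = 2 * 5^2 + 2 * 5 - 4
= 50 + 10 - 4
= 56
Compute f(1):
f(1) = 2 * 1^2 + 2 * 1 - 4
= 2 + 2 - 4
= 0
Net change = 56 - 0 = 56

56


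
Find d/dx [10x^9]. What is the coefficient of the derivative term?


We apply the power rule: d/dx [ax^n] = a*n * x^(n-1)
d/dx [10x^9]
= 10 * 9 * x^(9-1)
= 90x^8
The coefficient is 90

90


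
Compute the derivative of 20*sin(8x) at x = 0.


Apply the chain rule to differentiate 20*sin(8x):
d/dx [20*sin(8x)]
= 20 * cos(8x) * d/dx(8x)
= 20 * 8 * cos(8x)
= 160 * cos(8x)
Evaluate at x = 0:
= 160 * cos(0)
= 160 * 1
= 160

160


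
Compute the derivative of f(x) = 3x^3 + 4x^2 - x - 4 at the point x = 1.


Differentiate f(x) = 3x^3 + 4x^2 - x - 4 term by term:
f'(x) = 9x^2 + 8x - 1
Substitute x = 1:
f'(1) = 9 * 1^2 + 8 * 1 - 1
= 9 + 8 - 1
= 16

16


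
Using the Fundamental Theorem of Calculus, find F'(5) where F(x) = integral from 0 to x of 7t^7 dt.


By the Fundamental Theorem of Calculus (Part 1):
If F(x) = integral from 0 to x of f(t) dt, then F'(x) = f(x)
Here f(t) = 7t^7
So F'(x) = 7x^7
Evaluate at x = 5:
F'(5) = 7 * 5^7
= 7 * 78125
= 546875

546875


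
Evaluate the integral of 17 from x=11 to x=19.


The integral of a constant k over [a, b] equals k * (b - a).
integral from 11 to 19 of 17 dx
= 17 * (19 - 11)
= 17 * 8
= 136

136


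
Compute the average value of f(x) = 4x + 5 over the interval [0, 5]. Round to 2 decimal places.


Average value = 1/(b-a) * integral from a to b of f(x) dx
First compute the integral of 4x + 5:
F(x) = 2x^2 + 5x
F(5) = 2 * 25 + 5 * 5 = 75
F(0) = 2 * 0 + 5 * 0 = 0
Integral = 75 - 0 = 75
Average = 75 / (5 - 0) = 75 / 5
= 15 = 15.00

15.00


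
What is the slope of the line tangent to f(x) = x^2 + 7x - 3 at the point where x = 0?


The slope of the tangent line equals f'(x) at the point.
f(x) = x^2 + 7x - 3
f'(x) = 2x + 7
At x = 0:
f'(0) = 2 * 0 + 7
= 0 + 7
= 7

7


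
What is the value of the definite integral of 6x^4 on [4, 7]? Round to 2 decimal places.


Find the antiderivative of 6x^4:
F(x) = 6/5 * x^5
Apply the Fundamental Theorem of Calculus:
F(7) - F(4)
= 6/5 * 7^5 - 6/5 * 4^5
= 6/5 * (16807 - 1024)
= 6/5 * 15783
= 94698/5 = 18939.60

18939.60


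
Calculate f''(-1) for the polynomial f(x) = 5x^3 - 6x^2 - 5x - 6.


First derivative:
f'(x) = 15x^2 - 12x - 5
Second derivative:
f''(x) = 30x - 12
Substitute x = -1:
f''(-1) = 30 * (-1) - 12
= -30 - 12
= -42

-42


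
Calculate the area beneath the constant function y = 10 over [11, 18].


The area under a constant function y = 10 is a rectangle.
Width = 18 - 11 = 7
Height = 10
Area = width * height
= 7 * 10
= 70

70


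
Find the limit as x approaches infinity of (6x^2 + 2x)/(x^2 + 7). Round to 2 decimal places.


For limits at infinity with equal-degree polynomials,
we compare leading coefficients.
Numerator leading term: 6x^2
Denominator leading term: x^2
Divide both by x^2:
lim = (6 + 2/x) / (1 + 7/x^2)
As x -> infinity, the 1/x and 1/x^2 terms vanish:
= 6/1 = 6 = 6.00

6.00


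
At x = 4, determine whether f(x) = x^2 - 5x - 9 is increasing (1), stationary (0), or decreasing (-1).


Compute f'(x) to determine behavior:
f'(x) = 2x - 5
f'(4) = 2 * 4 - 5
= 8 - 5
= 3
Since f'(4) > 0, the function is increasing (1)

1


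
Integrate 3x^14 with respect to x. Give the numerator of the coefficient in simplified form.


Apply the power rule for integration:
integral of ax^n dx = a/(n+1) * x^(n+1) + C
integral of 3x^14 dx
= 3/15 * x^15 + C
= 1/5 * x^15 + C
The coefficient in lowest terms is 1/5, and its numerator is 1

1


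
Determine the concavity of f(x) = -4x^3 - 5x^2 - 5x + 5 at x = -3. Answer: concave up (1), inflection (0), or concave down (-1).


Concavity is determined by the sign of f''(x).
f(x) = -4x^3 - 5x^2 - 5x + 5
f'(x) = -12x^2 - 10x - 5
f''(x) = -24x - 10
f''(-3) = -24 * (-3) - 10
= 72 - 10
= 62
Since f''(-3) > 0, the function is concave up (1)

1


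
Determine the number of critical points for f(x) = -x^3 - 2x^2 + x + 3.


Find where f'(x) = 0:
f(x) = -x^3 - 2x^2 + x + 3
f'(x) = -3x^2 - 4x + 1
This is a quadratic in x. Use the discriminant to count real roots.
Discriminant = (-4)^2 - 4 * (-3) * 1
= 16 - (-12)
= 28
Since discriminant > 0, f'(x) = 0 has 2 real solutions.
Number of critical points: 2

2


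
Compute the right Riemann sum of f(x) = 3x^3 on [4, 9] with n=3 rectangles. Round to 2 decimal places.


Right Riemann sum uses right endpoints of each subinterval.
Interval: [4, 9], n = 3
dx = (9 - 4) / 3 = 5/3
Right endpoints: [17/3, 22/3, 9]
f values: [4913/9, 10648/9, 2187]
Sum = dx * (sum of f values)
= 5/3 * 3916
= 19580/3 ≈ 6526.67

6526.67


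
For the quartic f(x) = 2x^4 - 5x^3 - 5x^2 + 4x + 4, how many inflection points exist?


Inflection points occur where f''(x) = 0 and concavity changes.
f(x) = 2x^4 - 5x^3 - 5x^2 + 4x + 4
f'(x) = 8x^3 - 15x^2 - 10x + 4
f''(x) = 24x^2 - 30x - 10
This is a quadratic in x. Use the discriminant to count real roots.
Discriminant = (-30)^2 - 4 * 24 * (-10)
= 900 - (-960)
= 1860
Since discriminant > 0, f''(x) = 0 has 2 distinct real solutions.
A quadratic with two distinct real roots changes sign at each root, so concavity changes at both.
Number of inflection points: 2

2


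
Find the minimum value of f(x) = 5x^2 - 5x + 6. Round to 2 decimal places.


For a quadratic f(x) = ax^2 + bx + c with a > 0, the minimum is at the vertex.
Vertex x-coordinate: x = -b/(2a)
x = -(-5) / (2 * 5)
x = 5/10 = 1/2
Substitute back to find the minimum value:
f(1/2) = 5 * (1/2)^2 - 5 * (1/2) + 6
= 5/4 - 5/2 + 6
= 19/4 = 4.75

4.75


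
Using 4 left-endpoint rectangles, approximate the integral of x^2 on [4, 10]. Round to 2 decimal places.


Left Riemann sum uses left endpoints of each subinterval.
Interval: [4, 10], n = 4
dx = (10 - 4) / 4 = 3/2
Left endpoints: [4, 11/2, 7, 17/2]
f values: [16, 121/4, 49, 289/4]
Sum = dx * (sum of f values)
= 3/2 * 335/2
= 1005/4 = 251.25

251.25


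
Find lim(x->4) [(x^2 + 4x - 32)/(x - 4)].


Direct substitution gives 0/0, so we factor the numerator.
Factor: (x^2 + 4x - 32) = (x - 4)(x + 8)
Cancel the common factor (x - 4):
(x^2 + 4x - 32)/(x - 4) = (x + 8)
Now substitute x = 4:
= (4) - (-8) = 12

12


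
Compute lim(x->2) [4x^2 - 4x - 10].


Since polynomials are continuous, we use direct substitution.
lim(x->2) of 4x^2 - 4x - 10
= 4 * 2^2 - 4 * 2 - 10
= 16 - 8 - 10
= -2

-2


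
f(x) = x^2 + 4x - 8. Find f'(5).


Differentiate term by term using power and sum rules:
f(x) = x^2 + 4x - 8
f'(x) = 2x + 4
Substitute x = 5:
f'(5) = 2 * 5 + 4
= 10 + 4
= 14

14


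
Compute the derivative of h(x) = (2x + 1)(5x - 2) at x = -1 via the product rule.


Let u(x) = 2x + 1 and v(x) = 5x - 2
u'(x) = 2
v'(x) = 5
Product rule: h'(x) = u'(x)*v(x) + u(x)*v'(x)
= 2 * (5x - 2) + (2x + 1) * 5
At x = -1:
u(-1) = 2 * (-1) + 1 = -1
v(-1) = 5 * (-1) - 2 = -7
h'(-1) = 2 * (-7) + (-1) * 5
= -14 - 5
= -19

-19


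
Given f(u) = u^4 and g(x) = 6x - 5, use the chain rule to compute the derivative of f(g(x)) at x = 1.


Using the chain rule: (f(g(x)))' = f'(g(x)) * g'(x)
First, find g(1):
g(1) = 6 * 1 - 5 = 1
Next, f'(u) = 4u^3
And g'(x) = 6
So f'(g(1)) * g'(1)
= 4 * 1^3 * 6
= 4 * 1 * 6
= 24

24


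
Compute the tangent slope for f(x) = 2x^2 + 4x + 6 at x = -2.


The slope of the tangent line equals f'(x) at the point.
f(x) = 2x^2 + 4x + 6
f'(x) = 4x + 4
At x = -2:
f'(-2) = 4 * (-2) + 4
= -8 + 4
= -4

-4


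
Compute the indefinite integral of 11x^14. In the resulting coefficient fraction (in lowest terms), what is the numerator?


Apply the power rule for integration:
integral of ax^n dx = a/(n+1) * x^(n+1) + C
integral of 11x^14 dx
= 11/15 * x^15 + C
The coefficient in lowest terms is 11/15, and its numerator is 11

11


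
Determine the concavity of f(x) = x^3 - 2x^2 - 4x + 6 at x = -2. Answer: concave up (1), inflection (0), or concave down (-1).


Concavity is determined by the sign of f''(x).
f(x) = x^3 - 2x^2 - 4x + 6
f'(x) = 3x^2 - 4x - 4
f''(x) = 6x - 4
f''(-2) = 6 * (-2) - 4
= -12 - 4
= -16
Since f''(-2) < 0, the function is concave down (-1)

-1


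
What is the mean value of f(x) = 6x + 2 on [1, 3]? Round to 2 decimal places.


Average value = 1/(b-a) * integral from a to b of f(x) dx
First compute the integral of 6x + 2:
F(x) = 3x^2 + 2x
F(3) = 3 * 9 + 2 * 3 = 33
F(1) = 3 * 1 + 2 * 1 = 5
Integral = 33 - 5 = 28
Average = 28 / (3 - 1) = 28 / 2
= 14 = 14.00

14.00


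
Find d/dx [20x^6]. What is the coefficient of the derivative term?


We apply the power rule: d/dx [ax^n] = a*n * x^(n-1)
d/dx [20x^6]
= 20 * 6 * x^(6-1)
= 120x^5
The coefficient is 120

120


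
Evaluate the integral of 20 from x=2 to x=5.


The integral of a constant k over [a, b] equals k * (b - a).
integral from 2 to 5 of 20 dx
= 20 * (5 - 2)
= 20 * 3
= 60

60


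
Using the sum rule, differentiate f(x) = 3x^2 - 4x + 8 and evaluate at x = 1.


Differentiate term by term using power and sum rules:
f(x) = 3x^2 - 4x + 8
f'(x) = 6x - 4
Substitute x = 1:
f'(1) = 6 * 1 - 4
= 6 - 4
= 2

2


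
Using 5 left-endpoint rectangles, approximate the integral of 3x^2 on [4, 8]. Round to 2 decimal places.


Left Riemann sum uses left endpoints of each subinterval.
Interval: [4, 8], n = 5
dx = (8 - 4) / 5 = 4/5
Left endpoints: [4, 24/5, 28/5, 32/5, 36/5]
f values: [48, 1728/25, 2352/25, 3072/25, 3888/25]
Sum = dx * (sum of f values)
= 4/5 * 2448/5
= 9792/25 = 391.68

391.68


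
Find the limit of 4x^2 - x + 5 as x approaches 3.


Since polynomials are continuous, we use direct substitution.
lim(x->3) of 4x^2 - x + 5
= 4 * 3^2 - 1 * 3 + 5
= 36 - 3 + 5
= 38

38


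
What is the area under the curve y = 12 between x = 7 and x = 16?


The area under a constant function y = 12 is a rectangle.
Width = 16 - 7 = 9
Height = 12
Area = width * height
= 9 * 12
= 108

108


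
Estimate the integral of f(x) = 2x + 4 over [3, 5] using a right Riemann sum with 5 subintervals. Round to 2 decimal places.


Right Riemann sum uses right endpoints of each subinterval.
Interval: [3, 5], n = 5
dx = (5 - 3) / 5 = 2/5
Right endpoints: [17/5, 19/5, 21/5, 23/5, 5]
f values: [54/5, 58/5, 62/5, 66/5, 14]
Sum = dx * (sum of f values)
= 2/5 * 62
= 124/5 = 24.80

24.80


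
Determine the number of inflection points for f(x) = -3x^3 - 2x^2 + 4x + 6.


Inflection points occur where f''(x) = 0 and concavity changes.
f(x) = -3x^3 - 2x^2 + 4x + 6
f'(x) = -9x^2 - 4x + 4
f''(x) = -18x - 4
Set f''(x) = 0:
-18x - 4 = 0
x = 4 / (-18) = -2/9
Since f''(x) is linear (degree 1), it changes sign at this point.
Therefore there is exactly 1 inflection point.

1


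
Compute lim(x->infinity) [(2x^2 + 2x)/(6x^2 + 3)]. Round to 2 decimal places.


For limits at infinity with equal-degree polynomials,
we compare leading coefficients.
Numerator leading term: 2x^2
Denominator leading term: 6x^2
Divide both by x^2:
lim = (2 + 2/x) / (6 + 3/x^2)
As x -> infinity, the 1/x and 1/x^2 terms vanish:
= 2/6 = 1/3 ≈ 0.33

0.33


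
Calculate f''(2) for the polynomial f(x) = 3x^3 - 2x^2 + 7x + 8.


First derivative:
f'(x) = 9x^2 - 4x + 7
Second derivative:
f''(x) = 18x - 4
Substitute x = 2:
f''(2) = 18 * 2 - 4
= 36 - 4
= 32

32


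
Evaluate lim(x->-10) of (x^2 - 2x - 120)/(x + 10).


Direct substitution gives 0/0, so we factor the numerator.
Factor: (x^2 - 2x - 120) = (x + 10)(x - 12)
Cancel the common factor (x + 10):
(x^2 - 2x - 120)/(x + 10) = (x - 12)
Now substitute x = -10:
= (-10) - (12) = -22

-22


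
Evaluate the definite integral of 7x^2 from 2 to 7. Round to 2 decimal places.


Find the antiderivative of 7x^2:
F(x) = 7/3 * x^3
Apply the Fundamental Theorem of Calculus:
F(7) - F(2)
= 7/3 * 7^3 - 7/3 * 2^3
= 7/3 * (343 - 8)
= 7/3 * 335
= 2345/3 ≈ 781.67

781.67


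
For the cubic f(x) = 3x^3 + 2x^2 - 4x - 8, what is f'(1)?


Differentiate f(x) = 3x^3 + 2x^2 - 4x - 8 term by term:
f'(x) = 9x^2 + 4x - 4
Substitute x = 1:
f'(1) = 9 * 1^2 + 4 * 1 - 4
= 9 + 4 - 4
= 9

9


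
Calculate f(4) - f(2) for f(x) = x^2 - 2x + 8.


Net change = f(b) - f(a)
f(x) = x^2 - 2x + 8
Compute f(4):
f(4) = 1 * 4^2 - 2 * 4 + 8
= 16 - 8 + 8
= 16
Compute f(2):
f(2) = 1 * 2^2 - 2 * 2 + 8
= 4 - 4 + 8
= 8
Net change = 16 - 8 = 8

8


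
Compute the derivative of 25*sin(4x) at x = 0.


Apply the chain rule to differentiate 25*sin(4x):
d/dx [25*sin(4x)]
= 25 * cos(4x) * d/dx(4x)
= 25 * 4 * cos(4x)
= 100 * cos(4x)
Evaluate at x = 0:
= 100 * cos(0)
= 100 * 1
= 100

100


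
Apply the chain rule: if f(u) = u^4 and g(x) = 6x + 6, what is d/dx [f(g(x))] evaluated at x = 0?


Using the chain rule: (f(g(x)))' = f'(g(x)) * g'(x)
First, find g(0):
g(0) = 6 * 0 + 6 = 6
Next, f'(u) = 4u^3
And g'(x) = 6
So f'(g(0)) * g'(0)
= 4 * 6^3 * 6
= 4 * 216 * 6
= 5184

5184


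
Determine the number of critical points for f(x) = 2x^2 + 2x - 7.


Find where f'(x) = 0:
f'(x) = 4x + 2
Set f'(x) = 0:
4x + 2 = 0
x = -2 / 4 = -1/2
This is a linear equation in x, so there is exactly one solution.
Number of critical points: 1

1


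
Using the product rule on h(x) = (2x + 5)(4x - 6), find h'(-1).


Let u(x) = 2x + 5 and v(x) = 4x - 6
u'(x) = 2
v'(x) = 4
Product rule: h'(x) = u'(x)*v(x) + u(x)*v'(x)
= 2 * (4x - 6) + (2x + 5) * 4
At x = -1:
u(-1) = 2 * (-1) + 5 = 3
v(-1) = 4 * (-1) - 6 = -10
h'(-1) = 2 * (-10) + 3 * 4
= -20 + 12
= -8

-8


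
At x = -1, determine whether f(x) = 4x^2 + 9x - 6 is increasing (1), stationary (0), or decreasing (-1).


Compute f'(x) to determine behavior:
f'(x) = 8x + 9
f'(-1) = 8 * (-1) + 9
= -8 + 9
= 1
Since f'(-1) > 0, the function is increasing (1)

1


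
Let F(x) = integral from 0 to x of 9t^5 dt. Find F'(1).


By the Fundamental Theorem of Calculus (Part 1):
If F(x) = integral from 0 to x of f(t) dt, then F'(x) = f(x)
Here f(t) = 9t^5
So F'(x) = 9x^5
Evaluate at x = 1:
F'(1) = 9 * 1^5
= 9 * 1
= 9

9


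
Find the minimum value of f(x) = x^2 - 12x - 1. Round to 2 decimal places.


For a quadratic f(x) = ax^2 + bx + c with a > 0, the minimum is at the vertex.
Vertex x-coordinate: x = -b/(2a)
x = -(-12) / (2 * 1)
x = 12/2 = 6
Substitute back to find the minimum value:
f(6) = 1 * 6^2 - 12 * 6 - 1
= 36 - 72 - 1
= -37 = -37.00

-37.00


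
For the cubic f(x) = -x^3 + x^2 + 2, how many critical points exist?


Find where f'(x) = 0:
f(x) = -x^3 + x^2 + 2
f'(x) = -3x^2 + 2x
This is a quadratic in x. Use the discriminant to count real roots.
Discriminant = (2)^2 - 4 * (-3) * 0
= 4 - 0
= 4
Since discriminant > 0, f'(x) = 0 has 2 real solutions.
Number of critical points: 2

2


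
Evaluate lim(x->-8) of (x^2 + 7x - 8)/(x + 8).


Direct substitution gives 0/0, so we factor the numerator.
Factor: (x^2 + 7x - 8) = (x + 8)(x - 1)
Cancel the common factor (x + 8):
(x^2 + 7x - 8)/(x + 8) = (x - 1)
Now substitute x = -8:
= (-8) - (1) = -9

-9


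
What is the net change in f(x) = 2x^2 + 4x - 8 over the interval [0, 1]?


Net change = f(b) - f(a)
f(x) = 2x^2 + 4x - 8
Compute f(1):
f(1) = 2 * 1^2 + 4 * 1 - 8
= 2 + 4 - 8
= -2
Compute f(0):
f(0) = 2 * 0^2 + 4 * 0 - 8
= 0 + 0 - 8
= -8
Net change = -2 - (-8) = 6

6


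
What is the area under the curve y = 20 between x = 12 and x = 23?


The area under a constant function y = 20 is a rectangle.
Width = 23 - 12 = 11
Height = 20
Area = width * height
= 11 * 20
= 220

220


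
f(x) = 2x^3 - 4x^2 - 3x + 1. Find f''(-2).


First derivative:
f'(x) = 6x^2 - 8x - 3
Second derivative:
f''(x) = 12x - 8
Substitute x = -2:
f''(-2) = 12 * (-2) - 8
= -24 - 8
= -32

-32


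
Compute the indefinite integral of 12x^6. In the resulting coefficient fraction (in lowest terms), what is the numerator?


Apply the power rule for integration:
integral of ax^n dx = a/(n+1) * x^(n+1) + C
integral of 12x^6 dx
= 12/7 * x^7 + C
The coefficient in lowest terms is 12/7, and its numerator is 12

12


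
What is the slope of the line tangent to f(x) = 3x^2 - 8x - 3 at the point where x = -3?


The slope of the tangent line equals f'(x) at the point.
f(x) = 3x^2 - 8x - 3
f'(x) = 6x - 8
At x = -3:
f'(-3) = 6 * (-3) - 8
= -18 - 8
= -26

-26


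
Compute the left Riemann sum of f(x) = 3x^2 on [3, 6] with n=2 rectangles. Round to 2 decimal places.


Left Riemann sum uses left endpoints of each subinterval.
Interval: [3, 6], n = 2
dx = (6 - 3) / 2 = 3/2
Left endpoints: [3, 9/2]
f values: [27, 243/4]
Sum = dx * (sum of f values)
= 3/2 * 351/4
= 1053/8 ≈ 131.63

131.63


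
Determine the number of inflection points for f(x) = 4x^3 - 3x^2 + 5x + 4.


Inflection points occur where f''(x) = 0 and concavity changes.
f(x) = 4x^3 - 3x^2 + 5x + 4
f'(x) = 12x^2 - 6x + 5
f''(x) = 24x - 6
Set f''(x) = 0:
24x - 6 = 0
x = 6 / 24 = 1/4
Since f''(x) is linear (degree 1), it changes sign at this point.
Therefore there is exactly 1 inflection point.

1


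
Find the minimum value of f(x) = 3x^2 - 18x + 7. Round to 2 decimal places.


For a quadratic f(x) = ax^2 + bx + c with a > 0, the minimum is at the vertex.
Vertex x-coordinate: x = -b/(2a)
x = -(-18) / (2 * 3)
x = 18/6 = 3
Substitute back to find the minimum value:
f(3) = 3 * 3^2 - 18 * 3 + 7
= 27 - 54 + 7
= -20 = -20.00

-20.00


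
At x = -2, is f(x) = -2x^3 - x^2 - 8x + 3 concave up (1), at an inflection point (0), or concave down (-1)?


Concavity is determined by the sign of f''(x).
f(x) = -2x^3 - x^2 - 8x + 3
f'(x) = -6x^2 - 2x - 8
f''(x) = -12x - 2
f''(-2) = -12 * (-2) - 2
= 24 - 2
= 22
Since f''(-2) > 0, the function is concave up (1)

1


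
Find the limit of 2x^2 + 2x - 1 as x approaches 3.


Since polynomials are continuous, we use direct substitution.
lim(x->3) of 2x^2 + 2x - 1
= 2 * 3^2 + 2 * 3 - 1
= 18 + 6 - 1
= 23

23


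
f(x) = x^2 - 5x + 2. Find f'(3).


Differentiate term by term using power and sum rules:
f(x) = x^2 - 5x + 2
f'(x) = 2x - 5
Substitute x = 3:
f'(3) = 2 * 3 - 5
= 6 - 5
= 1

1


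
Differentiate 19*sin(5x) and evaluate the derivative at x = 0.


Apply the chain rule to differentiate 19*sin(5x):
d/dx [19*sin(5x)]
= 19 * cos(5x) * d/dx(5x)
= 19 * 5 * cos(5x)
= 95 * cos(5x)
Evaluate at x = 0:
= 95 * cos(0)
= 95 * 1
= 95

95


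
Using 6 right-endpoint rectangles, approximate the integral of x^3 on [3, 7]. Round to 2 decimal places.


Right Riemann sum uses right endpoints of each subinterval.
Interval: [3, 7], n = 6
dx = (7 - 3) / 6 = 2/3
Right endpoints: [11/3, 13/3, 5, 17/3, 19/3, 7]
f values: [1331/27, 2197/27, 125, 4913/27, 6859/27, 343]
Sum = dx * (sum of f values)
= 2/3 * 3104/3
= 6208/9 ≈ 689.78

689.78


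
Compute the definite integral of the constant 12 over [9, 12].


The integral of a constant k over [a, b] equals k * (b - a).
integral from 9 to 12 of 12 dx
= 12 * (12 - 9)
= 12 * 3
= 36

36


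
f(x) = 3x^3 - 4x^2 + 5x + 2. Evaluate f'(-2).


Differentiate f(x) = 3x^3 - 4x^2 + 5x + 2 term by term:
f'(x) = 9x^2 - 8x + 5
Substitute x = -2:
f'(-2) = 9 * (-2)^2 - 8 * (-2) + 5
= 36 + 16 + 5
= 57

57


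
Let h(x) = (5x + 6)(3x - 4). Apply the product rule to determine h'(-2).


Let u(x) = 5x + 6 and v(x) = 3x - 4
u'(x) = 5
v'(x) = 3
Product rule: h'(x) = u'(x)*v(x) + u(x)*v'(x)
= 5 * (3x - 4) + (5x + 6) * 3
At x = -2:
u(-2) = 5 * (-2) + 6 = -4
v(-2) = 3 * (-2) - 4 = -10
h'(-2) = 5 * (-10) + (-4) * 3
= -50 - 12
= -62

-62


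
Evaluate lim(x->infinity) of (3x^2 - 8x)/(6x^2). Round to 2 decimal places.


For limits at infinity with equal-degree polynomials,
we compare leading coefficients.
Numerator leading term: 3x^2
Denominator leading term: 6x^2
Divide both by x^2:
lim = (3 - 8/x) / (6)
As x -> infinity, the 1/x and 1/x^2 terms vanish:
= 3/6 = 1/2 = 0.50

0.50


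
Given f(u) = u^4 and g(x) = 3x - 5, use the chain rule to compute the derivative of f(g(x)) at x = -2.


Using the chain rule: (f(g(x)))' = f'(g(x)) * g'(x)
First, find g(-2):
g(-2) = 3 * (-2) - 5 = -11
Next, f'(u) = 4u^3
And g'(x) = 3
So f'(g(-2)) * g'(-2)
= 4 * (-11)^3 * 3
= 4 * (-1331) * 3
= -15972

-15972


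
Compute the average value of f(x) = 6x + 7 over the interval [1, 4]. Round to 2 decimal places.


Average value = 1/(b-a) * integral from a to b of f(x) dx
First compute the integral of 6x + 7:
F(x) = 3x^2 + 7x
F(4) = 3 * 16 + 7 * 4 = 76
F(1) = 3 * 1 + 7 * 1 = 10
Integral = 76 - 10 = 66
Average = 66 / (4 - 1) = 66 / 3
= 22 = 22.00

22.00


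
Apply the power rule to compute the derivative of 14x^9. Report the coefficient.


We apply the power rule: d/dx [ax^n] = a*n * x^(n-1)
d/dx [14x^9]
= 14 * 9 * x^(9-1)
= 126x^8
The coefficient is 126

126


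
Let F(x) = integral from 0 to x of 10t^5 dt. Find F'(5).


By the Fundamental Theorem of Calculus (Part 1):
If F(x) = integral from 0 to x of f(t) dt, then F'(x) = f(x)
Here f(t) = 10t^5
So F'(x) = 10x^5
Evaluate at x = 5:
F'(5) = 10 * 5^5
= 10 * 3125
= 31250

31250


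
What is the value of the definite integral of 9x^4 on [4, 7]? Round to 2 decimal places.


Find the antiderivative of 9x^4:
F(x) = 9/5 * x^5
Apply the Fundamental Theorem of Calculus:
F(7) - F(4)
= 9/5 * 7^5 - 9/5 * 4^5
= 9/5 * (16807 - 1024)
= 9/5 * 15783
= 142047/5 = 28409.40

28409.40


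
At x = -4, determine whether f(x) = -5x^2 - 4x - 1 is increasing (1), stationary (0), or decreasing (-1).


Compute f'(x) to determine behavior:
f'(x) = -10x - 4
f'(-4) = -10 * (-4) - 4
= 40 - 4
= 36
Since f'(-4) > 0, the function is increasing (1)

1


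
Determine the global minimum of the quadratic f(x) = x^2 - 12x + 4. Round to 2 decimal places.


For a quadratic f(x) = ax^2 + bx + c with a > 0, the minimum is at the vertex.
Vertex x-coordinate: x = -b/(2a)
x = -(-12) / (2 * 1)
x = 12/2 = 6
Substitute back to find the minimum value:
f(6) = 1 * 6^2 - 12 * 6 + 4
= 36 - 72 + 4
= -32 = -32.00

-32.00


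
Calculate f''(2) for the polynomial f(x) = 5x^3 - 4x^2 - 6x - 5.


First derivative:
f'(x) = 15x^2 - 8x - 6
Second derivative:
f''(x) = 30x - 8
Substitute x = 2:
f''(2) = 30 * 2 - 8
= 60 - 8
= 52

52


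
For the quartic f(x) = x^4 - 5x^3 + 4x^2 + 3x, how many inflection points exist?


Inflection points occur where f''(x) = 0 and concavity changes.
f(x) = x^4 - 5x^3 + 4x^2 + 3x
f'(x) = 4x^3 - 15x^2 + 8x + 3
f''(x) = 12x^2 - 30x + 8
This is a quadratic in x. Use the discriminant to count real roots.
Discriminant = (-30)^2 - 4 * 12 * 8
= 900 - 384
= 516
Since discriminant > 0, f''(x) = 0 has 2 distinct real solutions.
A quadratic with two distinct real roots changes sign at each root, so concavity changes at both.
Number of inflection points: 2

2


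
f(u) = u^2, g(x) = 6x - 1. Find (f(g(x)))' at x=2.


Using the chain rule: (f(g(x)))' = f'(g(x)) * g'(x)
First, find g(2):
g(2) = 6 * 2 - 1 = 11
Next, f'(u) = 2u
And g'(x) = 6
So f'(g(2)) * g'(2)
= 2 * 11 * 6
= 132

132


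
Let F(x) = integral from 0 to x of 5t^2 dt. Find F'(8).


By the Fundamental Theorem of Calculus (Part 1):
If F(x) = integral from 0 to x of f(t) dt, then F'(x) = f(x)
Here f(t) = 5t^2
So F'(x) = 5x^2
Evaluate at x = 8:
F'(8) = 5 * 8^2
= 5 * 64
= 320

320


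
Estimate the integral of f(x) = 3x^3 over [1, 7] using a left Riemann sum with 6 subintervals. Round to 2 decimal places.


Left Riemann sum uses left endpoints of each subinterval.
Interval: [1, 7], n = 6
dx = (7 - 1) / 6 = 1
Left endpoints: [1, 2, 3, 4, 5, 6]
f values: [3, 24, 81, 192, 375, 648]
Sum = dx * (sum of f values)
= 1 * 1323
= 1323 = 1323.00

1323.00


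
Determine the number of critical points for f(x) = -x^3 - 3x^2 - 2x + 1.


Find where f'(x) = 0:
f(x) = -x^3 - 3x^2 - 2x + 1
f'(x) = -3x^2 - 6x - 2
This is a quadratic in x. Use the discriminant to count real roots.
Discriminant = (-6)^2 - 4 * (-3) * (-2)
= 36 - 24
= 12
Since discriminant > 0, f'(x) = 0 has 2 real solutions.
Number of critical points: 2

2


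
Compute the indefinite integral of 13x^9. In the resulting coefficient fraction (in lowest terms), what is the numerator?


Apply the power rule for integration:
integral of ax^n dx = a/(n+1) * x^(n+1) + C
integral of 13x^9 dx
= 13/10 * x^10 + C
The coefficient in lowest terms is 13/10, and its numerator is 13

13


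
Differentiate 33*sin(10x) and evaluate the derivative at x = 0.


Apply the chain rule to differentiate 33*sin(10x):
d/dx [33*sin(10x)]
= 33 * cos(10x) * d/dx(10x)
= 33 * 10 * cos(10x)
= 330 * cos(10x)
Evaluate at x = 0:
= 330 * cos(0)
= 330 * 1
= 330

330


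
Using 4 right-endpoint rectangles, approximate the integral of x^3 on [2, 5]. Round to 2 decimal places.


Right Riemann sum uses right endpoints of each subinterval.
Interval: [2, 5], n = 4
dx = (5 - 2) / 4 = 3/4
Right endpoints: [11/4, 7/2, 17/4, 5]
f values: [1331/64, 343/8, 4913/64, 125]
Sum = dx * (sum of f values)
= 3/4 * 4247/16
= 12741/64 ≈ 199.08

199.08


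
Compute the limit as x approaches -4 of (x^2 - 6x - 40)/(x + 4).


Direct substitution gives 0/0, so we factor the numerator.
Factor: (x^2 - 6x - 40) = (x + 4)(x - 10)
Cancel the common factor (x + 4):
(x^2 - 6x - 40)/(x + 4) = (x - 10)
Now substitute x = -4:
= (-4) - (10) = -14

-14


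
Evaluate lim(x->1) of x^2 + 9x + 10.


Since polynomials are continuous, we use direct substitution.
lim(x->1) of x^2 + 9x + 10
= 1 * 1^2 + 9 * 1 + 10
= 1 + 9 + 10
= 20

20


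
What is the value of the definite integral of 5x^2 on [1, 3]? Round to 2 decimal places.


Find the antiderivative of 5x^2:
F(x) = 5/3 * x^3
Apply the Fundamental Theorem of Calculus:
F(3) - F(1)
= 5/3 * 3^3 - 5/3 * 1^3
= 5/3 * (27 - 1)
= 5/3 * 26
= 130/3 ≈ 43.33

43.33


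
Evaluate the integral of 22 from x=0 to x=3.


The integral of a constant k over [a, b] equals k * (b - a).
integral from 0 to 3 of 22 dx
= 22 * (3 - 0)
= 22 * 3
= 66

66


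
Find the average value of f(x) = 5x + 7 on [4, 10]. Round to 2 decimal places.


Average value = 1/(b-a) * integral from a to b of f(x) dx
First compute the integral of 5x + 7:
F(x) = (5/2)x^2 + 7x
F(10) = 5/2 * 100 + 7 * 10 = 320
F(4) = 5/2 * 16 + 7 * 4 = 68
Integral = 320 - 68 = 252
Average = 252 / (10 - 4) = 252 / 6
= 42 = 42.00

42.00


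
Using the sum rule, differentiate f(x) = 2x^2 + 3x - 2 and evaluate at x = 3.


Differentiate term by term using power and sum rules:
f(x) = 2x^2 + 3x - 2
f'(x) = 4x + 3
Substitute x = 3:
f'(3) = 4 * 3 + 3
= 12 + 3
= 15

15


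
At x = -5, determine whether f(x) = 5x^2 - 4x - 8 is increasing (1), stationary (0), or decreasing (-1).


Compute f'(x) to determine behavior:
f'(x) = 10x - 4
f'(-5) = 10 * (-5) - 4
= -50 - 4
= -54
Since f'(-5) < 0, the function is decreasing (-1)

-1


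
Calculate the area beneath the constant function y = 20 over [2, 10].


The area under a constant function y = 20 is a rectangle.
Width = 10 - 2 = 8
Height = 20
Area = width * height
= 8 * 20
= 160

160


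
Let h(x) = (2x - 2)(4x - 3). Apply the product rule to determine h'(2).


Let u(x) = 2x - 2 and v(x) = 4x - 3
u'(x) = 2
v'(x) = 4
Product rule: h'(x) = u'(x)*v(x) + u(x)*v'(x)
= 2 * (4x - 3) + (2x - 2) * 4
At x = 2:
u(2) = 2 * 2 - 2 = 2
v(2) = 4 * 2 - 3 = 5
h'(2) = 2 * 5 + 2 * 4
= 10 + 8
= 18

18


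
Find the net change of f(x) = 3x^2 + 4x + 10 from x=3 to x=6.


Net change = f(b) - f(a)
f(x) = 3x^2 + 4x + 10
Compute f(6):
f(6) = 3 * 6^2 + 4 * 6 + 10
= 108 + 24 + 10
= 142
Compute f(3):
f(3) = 3 * 3^2 + 4 * 3 + 10
= 27 + 12 + 10
= 49
Net change = 142 - 49 = 93

93


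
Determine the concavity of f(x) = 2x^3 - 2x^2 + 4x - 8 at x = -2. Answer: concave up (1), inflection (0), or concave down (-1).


Concavity is determined by the sign of f''(x).
f(x) = 2x^3 - 2x^2 + 4x - 8
f'(x) = 6x^2 - 4x + 4
f''(x) = 12x - 4
f''(-2) = 12 * (-2) - 4
= -24 - 4
= -28
Since f''(-2) < 0, the function is concave down (-1)

-1
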